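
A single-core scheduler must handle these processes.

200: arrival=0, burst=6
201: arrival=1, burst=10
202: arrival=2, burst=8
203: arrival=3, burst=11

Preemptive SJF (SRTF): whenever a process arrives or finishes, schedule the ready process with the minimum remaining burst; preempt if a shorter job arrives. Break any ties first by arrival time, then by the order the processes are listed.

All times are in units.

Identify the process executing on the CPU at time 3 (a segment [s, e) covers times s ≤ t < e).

Timeline: | 200 0-6 | 202 6-14 | 201 14-24 | 203 24-35 |
Completion: 200=6  201=24  202=14  203=35

200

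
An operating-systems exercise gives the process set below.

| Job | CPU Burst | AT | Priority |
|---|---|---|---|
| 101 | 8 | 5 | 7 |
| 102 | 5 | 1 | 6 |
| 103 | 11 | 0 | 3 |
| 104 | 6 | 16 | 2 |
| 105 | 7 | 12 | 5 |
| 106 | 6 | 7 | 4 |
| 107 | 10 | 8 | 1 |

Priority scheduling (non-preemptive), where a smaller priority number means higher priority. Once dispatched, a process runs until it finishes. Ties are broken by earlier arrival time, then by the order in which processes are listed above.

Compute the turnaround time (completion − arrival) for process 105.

Timeline: | 103 0-11 | 107 11-21 | 104 21-27 | 106 27-33 | 105 33-40 | 102 40-45 | 101 45-53 |
Completion: 101=53  102=45  103=11  104=27  105=40  106=33  107=21
Turnaround (C−A): 101=48  102=44  103=11  104=11  105=28  106=26  107=13
Turnaround(105) = completion − arrival = 40 − 12 = 28

28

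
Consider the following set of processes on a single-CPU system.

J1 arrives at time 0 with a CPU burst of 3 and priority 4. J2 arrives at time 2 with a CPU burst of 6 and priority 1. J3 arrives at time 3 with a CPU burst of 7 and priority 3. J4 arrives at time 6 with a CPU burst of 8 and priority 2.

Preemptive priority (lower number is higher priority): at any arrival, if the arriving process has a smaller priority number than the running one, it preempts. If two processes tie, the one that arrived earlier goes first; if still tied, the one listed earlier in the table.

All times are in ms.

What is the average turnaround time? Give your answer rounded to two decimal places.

Schedule: | J1 0-2 | J2 2-8 | J4 8-16 | J3 16-23 | J1 23-24 |
Completion: J1=24  J2=8  J3=23  J4=16
Turnaround times: J1=24, J2=6, J3=20, J4=10
Average turnaround = (24+6+20+10) / 4 = 60/4 = 15.00

15.00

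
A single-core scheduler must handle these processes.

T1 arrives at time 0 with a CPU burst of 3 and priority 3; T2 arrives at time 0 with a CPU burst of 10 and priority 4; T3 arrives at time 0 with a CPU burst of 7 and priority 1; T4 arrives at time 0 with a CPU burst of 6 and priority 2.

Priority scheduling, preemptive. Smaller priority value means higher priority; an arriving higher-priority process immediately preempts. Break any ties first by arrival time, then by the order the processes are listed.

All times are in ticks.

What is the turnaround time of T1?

16

Gantt: | T3 0-7 | T4 7-13 | T1 13-16 | T2 16-26 |
Completion: T1=16  T2=26  T3=7  T4=13
Turnaround (C−A): T1=16  T2=26  T3=7  T4=13
Turnaround(T1) = completion − arrival = 16 − 0 = 16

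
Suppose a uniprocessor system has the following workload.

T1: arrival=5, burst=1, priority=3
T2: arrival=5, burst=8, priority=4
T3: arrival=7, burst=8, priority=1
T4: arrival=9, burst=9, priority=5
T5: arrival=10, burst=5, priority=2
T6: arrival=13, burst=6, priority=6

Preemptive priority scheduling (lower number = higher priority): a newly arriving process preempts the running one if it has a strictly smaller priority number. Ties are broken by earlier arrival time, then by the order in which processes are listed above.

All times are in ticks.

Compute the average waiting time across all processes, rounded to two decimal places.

Gantt: | idle 0-5 | T1 5-6 | T2 6-7 | T3 7-15 | T5 15-20 | T2 20-27 | T4 27-36 | T6 36-42 |
Completion: T1=6  T2=27  T3=15  T4=36  T5=20  T6=42
Waiting times: T1=0, T2=14, T3=0, T4=18, T5=5, T6=23
Average waiting = (0+14+0+18+5+23) / 6 = 60/6 = 10.00

10.00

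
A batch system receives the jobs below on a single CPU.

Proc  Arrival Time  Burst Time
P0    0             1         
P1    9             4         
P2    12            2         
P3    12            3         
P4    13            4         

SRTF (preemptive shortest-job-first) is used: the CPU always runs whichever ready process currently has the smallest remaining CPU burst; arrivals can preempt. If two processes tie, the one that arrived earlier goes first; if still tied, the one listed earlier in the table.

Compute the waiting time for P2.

Timeline: | P0 0-1 | idle 1-9 | P1 9-13 | P2 13-15 | P3 15-18 | P4 18-22 |
Completion: P0=1  P1=13  P2=15  P3=18  P4=22
Waiting(P2) = turnaround − burst = 3 − 2 = 1

1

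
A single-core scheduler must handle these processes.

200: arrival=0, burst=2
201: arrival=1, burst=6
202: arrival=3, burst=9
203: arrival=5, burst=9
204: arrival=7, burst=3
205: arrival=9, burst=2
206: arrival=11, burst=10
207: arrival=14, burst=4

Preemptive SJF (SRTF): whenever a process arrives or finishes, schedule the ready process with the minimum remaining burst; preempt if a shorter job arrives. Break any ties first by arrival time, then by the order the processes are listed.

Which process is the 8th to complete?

206

Gantt: | 200 0-2 | 201 2-8 | 204 8-11 | 205 11-13 | 202 13-14 | 207 14-18 | 202 18-26 | 203 26-35 | 206 35-45 |
Completion: 200=2  201=8  202=26  203=35  204=11  205=13  206=45  207=18
Finish order: 200 → 201 → 204 → 205 → 207 → 202 → 203 → 206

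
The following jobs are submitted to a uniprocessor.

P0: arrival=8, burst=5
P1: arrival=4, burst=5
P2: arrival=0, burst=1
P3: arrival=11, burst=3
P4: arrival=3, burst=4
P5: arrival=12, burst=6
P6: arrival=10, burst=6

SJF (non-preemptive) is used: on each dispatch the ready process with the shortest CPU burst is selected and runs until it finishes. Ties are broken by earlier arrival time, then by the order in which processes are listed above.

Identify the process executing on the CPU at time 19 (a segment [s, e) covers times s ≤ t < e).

P0

Schedule: | P2 0-1 | idle 1-3 | P4 3-7 | P1 7-12 | P3 12-15 | P0 15-20 | P6 20-26 | P5 26-32 |
Completion: P0=20  P1=12  P2=1  P3=15  P4=7  P5=32  P6=26
Turnaround (C−A): P0=12  P1=8  P2=1  P3=4  P4=4  P5=20  P6=16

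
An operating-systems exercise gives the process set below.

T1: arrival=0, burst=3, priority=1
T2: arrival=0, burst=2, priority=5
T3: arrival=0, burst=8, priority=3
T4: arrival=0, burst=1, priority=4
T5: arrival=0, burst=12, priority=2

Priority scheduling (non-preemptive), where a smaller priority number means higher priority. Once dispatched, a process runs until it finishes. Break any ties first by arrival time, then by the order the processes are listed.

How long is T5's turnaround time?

Timeline: | T1 0-3 | T5 3-15 | T3 15-23 | T4 23-24 | T2 24-26 |
Completion: T1=3  T2=26  T3=23  T4=24  T5=15
Turnaround (C−A): T1=3  T2=26  T3=23  T4=24  T5=15
Turnaround(T5) = completion − arrival = 15 − 0 = 15

15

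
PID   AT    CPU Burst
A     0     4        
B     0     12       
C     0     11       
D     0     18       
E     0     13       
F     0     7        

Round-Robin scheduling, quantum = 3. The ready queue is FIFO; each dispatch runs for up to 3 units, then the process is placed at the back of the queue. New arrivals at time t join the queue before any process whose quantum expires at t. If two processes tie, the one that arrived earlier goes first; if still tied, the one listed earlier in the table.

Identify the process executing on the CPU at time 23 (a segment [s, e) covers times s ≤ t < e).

C

Timeline: | A 0-3 | B 3-6 | C 6-9 | D 9-12 | E 12-15 | F 15-18 | A 18-19 | B 19-22 | C 22-25 | D 25-28 | E 28-31 | F 31-34 | B 34-37 | C 37-40 | D 40-43 | E 43-46 | F 46-47 | B 47-50 | C 50-52 | D 52-55 | E 55-58 | D 58-61 | E 61-62 | D 62-65 |
Completion: A=19  B=50  C=52  D=65  E=62  F=47
Turnaround (C−A): A=19  B=50  C=52  D=65  E=62  F=47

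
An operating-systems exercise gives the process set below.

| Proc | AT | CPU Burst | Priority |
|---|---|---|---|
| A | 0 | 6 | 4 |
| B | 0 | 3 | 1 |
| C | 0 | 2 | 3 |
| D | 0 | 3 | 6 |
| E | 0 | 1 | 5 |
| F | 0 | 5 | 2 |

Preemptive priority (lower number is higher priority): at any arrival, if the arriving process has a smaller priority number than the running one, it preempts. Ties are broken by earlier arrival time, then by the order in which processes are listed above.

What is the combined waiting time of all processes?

Gantt: | B 0-3 | F 3-8 | C 8-10 | A 10-16 | E 16-17 | D 17-20 |
Completion: A=16  B=3  C=10  D=20  E=17  F=8
Turnaround (C−A): A=16  B=3  C=10  D=20  E=17  F=8
Waiting = turnaround − burst: A=10, B=0, C=8, D=17, E=16, F=3
Total waiting = 10 + 0 + 8 + 17 + 16 + 3 = 54

54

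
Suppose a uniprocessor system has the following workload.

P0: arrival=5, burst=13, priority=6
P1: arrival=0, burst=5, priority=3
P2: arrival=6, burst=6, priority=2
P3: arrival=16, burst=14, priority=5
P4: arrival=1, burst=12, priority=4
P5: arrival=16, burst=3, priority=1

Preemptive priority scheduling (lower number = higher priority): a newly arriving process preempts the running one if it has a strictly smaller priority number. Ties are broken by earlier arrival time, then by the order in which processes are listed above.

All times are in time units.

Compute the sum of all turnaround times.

111

Gantt: | P1 0-5 | P4 5-6 | P2 6-12 | P4 12-16 | P5 16-19 | P4 19-26 | P3 26-40 | P0 40-53 |
Completion: P0=53  P1=5  P2=12  P3=40  P4=26  P5=19
Turnaround = completion − arrival: P0=48, P1=5, P2=6, P3=24, P4=25, P5=3
Total turnaround = 48 + 5 + 6 + 24 + 25 + 3 = 111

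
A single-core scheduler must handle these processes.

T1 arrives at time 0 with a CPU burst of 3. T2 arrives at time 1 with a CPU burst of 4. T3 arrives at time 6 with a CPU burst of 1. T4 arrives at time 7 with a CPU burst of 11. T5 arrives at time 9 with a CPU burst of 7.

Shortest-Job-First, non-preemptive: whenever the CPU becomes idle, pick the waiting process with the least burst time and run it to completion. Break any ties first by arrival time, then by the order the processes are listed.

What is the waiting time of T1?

0

Schedule: | T1 0-3 | T2 3-7 | T3 7-8 | T4 8-19 | T5 19-26 |
Completion: T1=3  T2=7  T3=8  T4=19  T5=26
Waiting(T1) = turnaround − burst = 3 − 3 = 0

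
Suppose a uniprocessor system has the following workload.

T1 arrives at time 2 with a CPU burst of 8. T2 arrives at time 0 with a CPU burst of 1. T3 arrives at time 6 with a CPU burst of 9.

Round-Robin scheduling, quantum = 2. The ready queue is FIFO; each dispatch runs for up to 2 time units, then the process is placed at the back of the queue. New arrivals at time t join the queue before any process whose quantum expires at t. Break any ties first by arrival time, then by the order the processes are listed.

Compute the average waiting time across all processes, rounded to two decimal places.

2.67

Schedule: | T2 0-1 | idle 1-2 | T1 2-6 | T3 6-8 | T1 8-10 | T3 10-12 | T1 12-14 | T3 14-19 |
Completion: T1=14  T2=1  T3=19
Turnaround (C−A): T1=12  T2=1  T3=13
Waiting times: T1=4, T2=0, T3=4
Average waiting = (4+0+4) / 3 = 8/3 = 2.67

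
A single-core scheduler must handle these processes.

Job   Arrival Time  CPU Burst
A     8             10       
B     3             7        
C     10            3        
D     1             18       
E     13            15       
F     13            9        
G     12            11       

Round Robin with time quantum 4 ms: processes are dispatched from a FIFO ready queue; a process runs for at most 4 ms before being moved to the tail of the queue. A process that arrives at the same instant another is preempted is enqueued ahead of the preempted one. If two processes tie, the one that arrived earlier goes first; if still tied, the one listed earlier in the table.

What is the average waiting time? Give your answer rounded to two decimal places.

Timeline: | idle 0-1 | D 1-5 | B 5-9 | D 9-13 | A 13-17 | B 17-20 | C 20-23 | G 23-27 | E 27-31 | F 31-35 | D 35-39 | A 39-43 | G 43-47 | E 47-51 | F 51-55 | D 55-59 | A 59-61 | G 61-64 | E 64-68 | F 68-69 | D 69-71 | E 71-74 |
Completion: A=61  B=20  C=23  D=71  E=74  F=69  G=64
Waiting times: A=43, B=10, C=10, D=52, E=46, F=47, G=41
Average waiting = (43+10+10+52+46+47+41) / 7 = 249/7 = 35.57

35.57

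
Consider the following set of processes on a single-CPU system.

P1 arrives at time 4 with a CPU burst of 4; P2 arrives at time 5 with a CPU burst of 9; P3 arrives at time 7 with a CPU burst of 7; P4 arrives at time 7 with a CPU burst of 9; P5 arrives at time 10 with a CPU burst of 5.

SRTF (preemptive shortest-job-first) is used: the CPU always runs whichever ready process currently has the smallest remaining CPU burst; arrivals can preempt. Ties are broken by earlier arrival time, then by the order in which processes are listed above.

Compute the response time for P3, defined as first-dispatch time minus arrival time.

1

Gantt: | idle 0-4 | P1 4-8 | P3 8-15 | P5 15-20 | P2 20-29 | P4 29-38 |
Completion: P1=8  P2=29  P3=15  P4=38  P5=20
Response(P3) = first start − arrival = 8 − 7 = 1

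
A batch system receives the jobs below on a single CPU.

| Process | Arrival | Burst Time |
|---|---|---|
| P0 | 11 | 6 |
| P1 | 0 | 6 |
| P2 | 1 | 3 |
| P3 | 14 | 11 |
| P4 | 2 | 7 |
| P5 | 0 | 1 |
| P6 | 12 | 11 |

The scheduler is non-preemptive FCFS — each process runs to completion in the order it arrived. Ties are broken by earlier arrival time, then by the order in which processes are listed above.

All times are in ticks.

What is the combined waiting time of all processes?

Schedule: | P1 0-6 | P5 6-7 | P2 7-10 | P4 10-17 | P0 17-23 | P6 23-34 | P3 34-45 |
Completion: P0=23  P1=6  P2=10  P3=45  P4=17  P5=7  P6=34
Turnaround (C−A): P0=12  P1=6  P2=9  P3=31  P4=15  P5=7  P6=22
Waiting = turnaround − burst: P0=6, P1=0, P2=6, P3=20, P4=8, P5=6, P6=11
Total waiting = 6 + 0 + 6 + 20 + 8 + 6 + 11 = 57

57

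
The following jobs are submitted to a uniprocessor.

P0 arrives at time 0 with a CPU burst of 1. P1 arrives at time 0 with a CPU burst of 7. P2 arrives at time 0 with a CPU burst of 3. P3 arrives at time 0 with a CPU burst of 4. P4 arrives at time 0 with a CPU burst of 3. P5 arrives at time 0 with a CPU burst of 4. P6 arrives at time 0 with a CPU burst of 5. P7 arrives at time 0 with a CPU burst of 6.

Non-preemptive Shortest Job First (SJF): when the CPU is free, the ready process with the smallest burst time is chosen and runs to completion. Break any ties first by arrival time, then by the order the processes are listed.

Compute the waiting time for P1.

26

Gantt: | P0 0-1 | P2 1-4 | P4 4-7 | P3 7-11 | P5 11-15 | P6 15-20 | P7 20-26 | P1 26-33 |
Completion: P0=1  P1=33  P2=4  P3=11  P4=7  P5=15  P6=20  P7=26
Turnaround (C−A): P0=1  P1=33  P2=4  P3=11  P4=7  P5=15  P6=20  P7=26
Waiting(P1) = turnaround − burst = 33 − 7 = 26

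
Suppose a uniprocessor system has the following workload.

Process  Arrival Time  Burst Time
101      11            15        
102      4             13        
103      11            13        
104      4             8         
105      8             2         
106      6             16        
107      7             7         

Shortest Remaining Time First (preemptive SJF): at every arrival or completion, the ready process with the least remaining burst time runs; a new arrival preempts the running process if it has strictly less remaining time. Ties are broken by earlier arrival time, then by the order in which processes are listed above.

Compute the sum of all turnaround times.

Schedule: | idle 0-4 | 104 4-8 | 105 8-10 | 104 10-14 | 107 14-21 | 102 21-34 | 103 34-47 | 101 47-62 | 106 62-78 |
Completion: 101=62  102=34  103=47  104=14  105=10  106=78  107=21
Turnaround (C−A): 101=51  102=30  103=36  104=10  105=2  106=72  107=14
Turnaround = completion − arrival: 101=51, 102=30, 103=36, 104=10, 105=2, 106=72, 107=14
Total turnaround = 51 + 30 + 36 + 10 + 2 + 72 + 14 = 215

215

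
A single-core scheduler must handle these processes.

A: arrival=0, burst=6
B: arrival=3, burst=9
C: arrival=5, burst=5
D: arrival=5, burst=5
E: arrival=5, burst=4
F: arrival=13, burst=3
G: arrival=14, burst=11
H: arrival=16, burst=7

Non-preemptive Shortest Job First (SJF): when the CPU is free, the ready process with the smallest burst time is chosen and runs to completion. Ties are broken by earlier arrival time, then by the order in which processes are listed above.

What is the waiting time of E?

Gantt: | A 0-6 | E 6-10 | C 10-15 | F 15-18 | D 18-23 | H 23-30 | B 30-39 | G 39-50 |
Completion: A=6  B=39  C=15  D=23  E=10  F=18  G=50  H=30
Turnaround (C−A): A=6  B=36  C=10  D=18  E=5  F=5  G=36  H=14
Waiting(E) = turnaround − burst = 5 − 4 = 1

1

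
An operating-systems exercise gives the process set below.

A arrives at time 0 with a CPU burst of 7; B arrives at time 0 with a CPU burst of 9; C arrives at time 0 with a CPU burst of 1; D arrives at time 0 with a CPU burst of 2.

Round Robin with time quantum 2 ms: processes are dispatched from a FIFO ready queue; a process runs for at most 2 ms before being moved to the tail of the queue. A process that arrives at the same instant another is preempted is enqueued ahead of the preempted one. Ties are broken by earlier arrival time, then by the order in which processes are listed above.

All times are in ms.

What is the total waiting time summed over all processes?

28

Gantt: | A 0-2 | B 2-4 | C 4-5 | D 5-7 | A 7-9 | B 9-11 | A 11-13 | B 13-15 | A 15-16 | B 16-19 |
Completion: A=16  B=19  C=5  D=7
Turnaround (C−A): A=16  B=19  C=5  D=7
Waiting = turnaround − burst: A=9, B=10, C=4, D=5
Total waiting = 9 + 10 + 4 + 5 = 28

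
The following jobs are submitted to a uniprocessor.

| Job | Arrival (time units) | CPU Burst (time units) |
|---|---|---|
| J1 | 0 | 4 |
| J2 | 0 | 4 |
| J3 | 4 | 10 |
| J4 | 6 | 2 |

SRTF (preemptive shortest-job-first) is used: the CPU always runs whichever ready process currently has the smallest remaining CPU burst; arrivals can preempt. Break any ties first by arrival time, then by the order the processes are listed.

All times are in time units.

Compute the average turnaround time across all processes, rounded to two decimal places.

Schedule: | J1 0-4 | J2 4-8 | J4 8-10 | J3 10-20 |
Completion: J1=4  J2=8  J3=20  J4=10
Turnaround (C−A): J1=4  J2=8  J3=16  J4=4
Turnaround times: J1=4, J2=8, J3=16, J4=4
Average turnaround = (4+8+16+4) / 4 = 32/4 = 8.00

8.00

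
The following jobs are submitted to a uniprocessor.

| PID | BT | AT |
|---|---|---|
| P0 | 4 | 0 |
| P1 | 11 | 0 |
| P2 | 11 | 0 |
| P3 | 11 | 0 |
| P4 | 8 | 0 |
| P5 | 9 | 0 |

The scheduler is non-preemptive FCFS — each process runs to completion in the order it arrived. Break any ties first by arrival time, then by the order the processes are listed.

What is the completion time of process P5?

54

Timeline: | P0 0-4 | P1 4-15 | P2 15-26 | P3 26-37 | P4 37-45 | P5 45-54 |
Completion: P0=4  P1=15  P2=26  P3=37  P4=45  P5=54
Turnaround (C−A): P0=4  P1=15  P2=26  P3=37  P4=45  P5=54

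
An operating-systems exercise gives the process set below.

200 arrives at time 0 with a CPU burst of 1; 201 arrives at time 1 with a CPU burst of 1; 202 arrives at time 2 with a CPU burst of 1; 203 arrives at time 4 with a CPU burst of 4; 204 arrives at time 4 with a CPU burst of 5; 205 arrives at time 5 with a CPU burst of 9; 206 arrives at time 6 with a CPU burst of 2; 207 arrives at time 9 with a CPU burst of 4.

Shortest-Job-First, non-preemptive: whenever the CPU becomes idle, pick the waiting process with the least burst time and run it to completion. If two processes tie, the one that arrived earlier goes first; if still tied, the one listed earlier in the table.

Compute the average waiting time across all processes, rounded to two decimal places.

3.38

Timeline: | 200 0-1 | 201 1-2 | 202 2-3 | idle 3-4 | 203 4-8 | 206 8-10 | 207 10-14 | 204 14-19 | 205 19-28 |
Completion: 200=1  201=2  202=3  203=8  204=19  205=28  206=10  207=14
Turnaround (C−A): 200=1  201=1  202=1  203=4  204=15  205=23  206=4  207=5
Waiting times: 200=0, 201=0, 202=0, 203=0, 204=10, 205=14, 206=2, 207=1
Average waiting = (0+0+0+0+10+14+2+1) / 8 = 27/8 = 3.38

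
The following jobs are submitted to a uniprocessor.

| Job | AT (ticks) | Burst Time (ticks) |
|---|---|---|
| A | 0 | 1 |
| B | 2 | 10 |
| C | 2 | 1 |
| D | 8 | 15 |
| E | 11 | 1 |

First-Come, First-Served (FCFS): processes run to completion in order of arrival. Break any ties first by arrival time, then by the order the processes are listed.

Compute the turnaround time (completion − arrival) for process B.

10

Gantt: | A 0-1 | idle 1-2 | B 2-12 | C 12-13 | D 13-28 | E 28-29 |
Completion: A=1  B=12  C=13  D=28  E=29
Turnaround(B) = completion − arrival = 12 − 2 = 10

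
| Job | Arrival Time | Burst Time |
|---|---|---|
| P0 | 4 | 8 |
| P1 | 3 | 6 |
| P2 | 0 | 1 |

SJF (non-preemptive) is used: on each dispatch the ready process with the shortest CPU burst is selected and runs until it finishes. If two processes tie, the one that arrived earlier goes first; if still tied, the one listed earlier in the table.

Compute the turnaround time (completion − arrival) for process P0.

Gantt: | P2 0-1 | idle 1-3 | P1 3-9 | P0 9-17 |
Completion: P0=17  P1=9  P2=1
Turnaround (C−A): P0=13  P1=6  P2=1
Turnaround(P0) = completion − arrival = 17 − 4 = 13

13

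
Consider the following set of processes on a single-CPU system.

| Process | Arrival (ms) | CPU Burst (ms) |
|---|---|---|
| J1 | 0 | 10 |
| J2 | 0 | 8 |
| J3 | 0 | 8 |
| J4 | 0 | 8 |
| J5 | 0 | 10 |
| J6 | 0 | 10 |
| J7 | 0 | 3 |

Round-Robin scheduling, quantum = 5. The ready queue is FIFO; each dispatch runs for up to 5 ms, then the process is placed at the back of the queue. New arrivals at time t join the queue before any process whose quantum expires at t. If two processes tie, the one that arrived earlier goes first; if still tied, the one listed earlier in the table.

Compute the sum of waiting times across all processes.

255

Schedule: | J1 0-5 | J2 5-10 | J3 10-15 | J4 15-20 | J5 20-25 | J6 25-30 | J7 30-33 | J1 33-38 | J2 38-41 | J3 41-44 | J4 44-47 | J5 47-52 | J6 52-57 |
Completion: J1=38  J2=41  J3=44  J4=47  J5=52  J6=57  J7=33
Waiting = turnaround − burst: J1=28, J2=33, J3=36, J4=39, J5=42, J6=47, J7=30
Total waiting = 28 + 33 + 36 + 39 + 42 + 47 + 30 = 255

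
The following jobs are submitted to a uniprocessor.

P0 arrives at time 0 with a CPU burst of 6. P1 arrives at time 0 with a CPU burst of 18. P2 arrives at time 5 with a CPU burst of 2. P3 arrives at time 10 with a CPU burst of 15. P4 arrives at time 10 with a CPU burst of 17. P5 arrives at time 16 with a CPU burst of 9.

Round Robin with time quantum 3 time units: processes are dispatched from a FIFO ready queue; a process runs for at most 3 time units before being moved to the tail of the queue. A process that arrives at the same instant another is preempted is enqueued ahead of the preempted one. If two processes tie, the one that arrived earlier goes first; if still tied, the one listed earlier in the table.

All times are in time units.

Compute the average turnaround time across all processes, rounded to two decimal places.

36.17

Timeline: | P0 0-3 | P1 3-6 | P0 6-9 | P2 9-11 | P1 11-14 | P3 14-17 | P4 17-20 | P1 20-23 | P5 23-26 | P3 26-29 | P4 29-32 | P1 32-35 | P5 35-38 | P3 38-41 | P4 41-44 | P1 44-47 | P5 47-50 | P3 50-53 | P4 53-56 | P1 56-59 | P3 59-62 | P4 62-67 |
Completion: P0=9  P1=59  P2=11  P3=62  P4=67  P5=50
Turnaround times: P0=9, P1=59, P2=6, P3=52, P4=57, P5=34
Average turnaround = (9+59+6+52+57+34) / 6 = 217/6 = 36.17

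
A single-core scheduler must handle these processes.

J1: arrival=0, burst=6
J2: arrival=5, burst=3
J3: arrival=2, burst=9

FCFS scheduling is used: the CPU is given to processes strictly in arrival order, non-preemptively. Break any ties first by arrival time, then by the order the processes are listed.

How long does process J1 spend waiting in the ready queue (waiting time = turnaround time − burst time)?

0

Gantt: | J1 0-6 | J3 6-15 | J2 15-18 |
Completion: J1=6  J2=18  J3=15
Waiting(J1) = turnaround − burst = 6 − 6 = 0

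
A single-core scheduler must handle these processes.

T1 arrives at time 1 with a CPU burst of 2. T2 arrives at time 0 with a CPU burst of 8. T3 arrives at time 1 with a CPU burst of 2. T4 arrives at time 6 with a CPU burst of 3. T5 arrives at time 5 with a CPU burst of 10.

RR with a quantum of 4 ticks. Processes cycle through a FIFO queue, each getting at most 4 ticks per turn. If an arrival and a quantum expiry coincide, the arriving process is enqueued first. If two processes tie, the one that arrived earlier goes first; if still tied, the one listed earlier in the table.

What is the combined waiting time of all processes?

32

Gantt: | T2 0-4 | T1 4-6 | T3 6-8 | T2 8-12 | T5 12-16 | T4 16-19 | T5 19-25 |
Completion: T1=6  T2=12  T3=8  T4=19  T5=25
Waiting = turnaround − burst: T1=3, T2=4, T3=5, T4=10, T5=10
Total waiting = 3 + 4 + 5 + 10 + 10 = 32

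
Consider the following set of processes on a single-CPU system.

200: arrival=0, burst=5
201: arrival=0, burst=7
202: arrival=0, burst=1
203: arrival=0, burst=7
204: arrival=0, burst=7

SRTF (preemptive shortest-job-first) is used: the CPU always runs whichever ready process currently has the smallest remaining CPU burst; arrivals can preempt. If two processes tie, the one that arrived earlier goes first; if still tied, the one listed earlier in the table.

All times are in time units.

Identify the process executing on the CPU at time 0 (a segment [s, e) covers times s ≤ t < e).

Timeline: | 202 0-1 | 200 1-6 | 201 6-13 | 203 13-20 | 204 20-27 |
Completion: 200=6  201=13  202=1  203=20  204=27

202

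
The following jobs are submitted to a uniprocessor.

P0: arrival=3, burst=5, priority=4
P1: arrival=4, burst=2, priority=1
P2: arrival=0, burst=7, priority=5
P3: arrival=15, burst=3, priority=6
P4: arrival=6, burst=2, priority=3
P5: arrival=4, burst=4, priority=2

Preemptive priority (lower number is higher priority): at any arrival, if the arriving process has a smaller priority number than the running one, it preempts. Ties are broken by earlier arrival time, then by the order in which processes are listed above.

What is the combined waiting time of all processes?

Schedule: | P2 0-3 | P0 3-4 | P1 4-6 | P5 6-10 | P4 10-12 | P0 12-16 | P2 16-20 | P3 20-23 |
Completion: P0=16  P1=6  P2=20  P3=23  P4=12  P5=10
Turnaround (C−A): P0=13  P1=2  P2=20  P3=8  P4=6  P5=6
Waiting = turnaround − burst: P0=8, P1=0, P2=13, P3=5, P4=4, P5=2
Total waiting = 8 + 0 + 13 + 5 + 4 + 2 = 32

32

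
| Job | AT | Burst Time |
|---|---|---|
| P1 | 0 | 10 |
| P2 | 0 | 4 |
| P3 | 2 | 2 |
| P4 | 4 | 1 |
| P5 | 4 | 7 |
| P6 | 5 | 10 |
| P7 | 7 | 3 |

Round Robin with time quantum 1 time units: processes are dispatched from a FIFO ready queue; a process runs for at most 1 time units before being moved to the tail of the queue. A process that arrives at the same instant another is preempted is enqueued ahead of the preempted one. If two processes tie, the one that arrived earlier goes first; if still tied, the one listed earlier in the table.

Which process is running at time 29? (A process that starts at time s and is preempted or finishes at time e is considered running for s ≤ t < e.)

Schedule: | P1 0-1 | P2 1-2 | P1 2-3 | P3 3-4 | P2 4-5 | P1 5-6 | P4 6-7 | P5 7-8 | P3 8-9 | P6 9-10 | P2 10-11 | P1 11-12 | P7 12-13 | P5 13-14 | P6 14-15 | P2 15-16 | P1 16-17 | P7 17-18 | P5 18-19 | P6 19-20 | P1 20-21 | P7 21-22 | P5 22-23 | P6 23-24 | P1 24-25 | P5 25-26 | P6 26-27 | P1 27-28 | P5 28-29 | P6 29-30 | P1 30-31 | P5 31-32 | P6 32-33 | P1 33-34 | P6 34-37 |
Completion: P1=34  P2=16  P3=9  P4=7  P5=32  P6=37  P7=22

P6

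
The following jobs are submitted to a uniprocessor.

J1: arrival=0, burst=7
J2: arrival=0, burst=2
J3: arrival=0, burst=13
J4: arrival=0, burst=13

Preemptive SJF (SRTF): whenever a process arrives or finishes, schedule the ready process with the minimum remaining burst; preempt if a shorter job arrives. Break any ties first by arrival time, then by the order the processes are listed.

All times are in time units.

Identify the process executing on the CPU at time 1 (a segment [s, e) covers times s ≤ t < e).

Timeline: | J2 0-2 | J1 2-9 | J3 9-22 | J4 22-35 |
Completion: J1=9  J2=2  J3=22  J4=35
Turnaround (C−A): J1=9  J2=2  J3=22  J4=35

J2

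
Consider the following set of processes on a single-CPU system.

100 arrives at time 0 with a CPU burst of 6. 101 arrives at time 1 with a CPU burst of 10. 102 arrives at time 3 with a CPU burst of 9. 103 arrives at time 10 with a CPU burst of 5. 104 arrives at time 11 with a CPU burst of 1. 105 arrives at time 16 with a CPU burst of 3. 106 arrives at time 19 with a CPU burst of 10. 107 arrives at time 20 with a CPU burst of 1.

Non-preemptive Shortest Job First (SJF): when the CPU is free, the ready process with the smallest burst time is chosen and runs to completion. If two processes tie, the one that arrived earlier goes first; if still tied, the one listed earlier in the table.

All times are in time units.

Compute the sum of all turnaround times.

Timeline: | 100 0-6 | 102 6-15 | 104 15-16 | 105 16-19 | 103 19-24 | 107 24-25 | 101 25-35 | 106 35-45 |
Completion: 100=6  101=35  102=15  103=24  104=16  105=19  106=45  107=25
Turnaround (C−A): 100=6  101=34  102=12  103=14  104=5  105=3  106=26  107=5
Turnaround = completion − arrival: 100=6, 101=34, 102=12, 103=14, 104=5, 105=3, 106=26, 107=5
Total turnaround = 6 + 34 + 12 + 14 + 5 + 3 + 26 + 5 = 105

105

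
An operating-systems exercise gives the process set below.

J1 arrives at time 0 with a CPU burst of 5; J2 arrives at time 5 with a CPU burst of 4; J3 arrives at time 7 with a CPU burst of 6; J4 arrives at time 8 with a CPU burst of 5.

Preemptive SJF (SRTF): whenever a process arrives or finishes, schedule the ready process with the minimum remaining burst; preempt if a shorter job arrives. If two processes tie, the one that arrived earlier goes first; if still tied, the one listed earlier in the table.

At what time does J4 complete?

Gantt: | J1 0-5 | J2 5-9 | J4 9-14 | J3 14-20 |
Completion: J1=5  J2=9  J3=20  J4=14
Turnaround (C−A): J1=5  J2=4  J3=13  J4=6

14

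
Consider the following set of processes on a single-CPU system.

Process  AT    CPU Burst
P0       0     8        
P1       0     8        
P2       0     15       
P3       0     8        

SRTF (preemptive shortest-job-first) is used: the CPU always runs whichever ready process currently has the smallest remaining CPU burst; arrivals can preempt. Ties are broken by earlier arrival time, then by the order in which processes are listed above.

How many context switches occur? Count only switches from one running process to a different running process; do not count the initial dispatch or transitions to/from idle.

Timeline: | P0 0-8 | P1 8-16 | P3 16-24 | P2 24-39 |
Completion: P0=8  P1=16  P2=39  P3=24
Turnaround (C−A): P0=8  P1=16  P2=39  P3=24

3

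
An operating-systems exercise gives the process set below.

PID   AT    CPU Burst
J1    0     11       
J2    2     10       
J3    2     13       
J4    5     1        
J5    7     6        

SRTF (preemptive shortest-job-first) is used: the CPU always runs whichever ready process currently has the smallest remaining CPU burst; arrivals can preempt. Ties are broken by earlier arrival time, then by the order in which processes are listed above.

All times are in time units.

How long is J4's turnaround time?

Gantt: | J1 0-5 | J4 5-6 | J1 6-12 | J5 12-18 | J2 18-28 | J3 28-41 |
Completion: J1=12  J2=28  J3=41  J4=6  J5=18
Turnaround(J4) = completion − arrival = 6 − 5 = 1

1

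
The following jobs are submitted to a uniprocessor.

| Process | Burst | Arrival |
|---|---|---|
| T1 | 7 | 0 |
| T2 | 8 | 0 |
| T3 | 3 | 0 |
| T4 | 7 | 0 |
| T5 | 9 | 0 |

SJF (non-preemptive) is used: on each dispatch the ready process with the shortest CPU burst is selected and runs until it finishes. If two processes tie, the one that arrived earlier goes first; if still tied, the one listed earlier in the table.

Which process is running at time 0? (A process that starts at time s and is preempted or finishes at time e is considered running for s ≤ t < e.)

Timeline: | T3 0-3 | T1 3-10 | T4 10-17 | T2 17-25 | T5 25-34 |
Completion: T1=10  T2=25  T3=3  T4=17  T5=34

T3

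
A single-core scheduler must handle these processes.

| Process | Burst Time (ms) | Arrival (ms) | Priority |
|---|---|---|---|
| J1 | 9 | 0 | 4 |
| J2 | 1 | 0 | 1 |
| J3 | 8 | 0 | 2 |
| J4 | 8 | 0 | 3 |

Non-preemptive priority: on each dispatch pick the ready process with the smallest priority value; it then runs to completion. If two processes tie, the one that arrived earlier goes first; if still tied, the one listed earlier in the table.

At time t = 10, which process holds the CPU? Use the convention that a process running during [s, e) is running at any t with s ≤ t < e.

Gantt: | J2 0-1 | J3 1-9 | J4 9-17 | J1 17-26 |
Completion: J1=26  J2=1  J3=9  J4=17
Turnaround (C−A): J1=26  J2=1  J3=9  J4=17

J4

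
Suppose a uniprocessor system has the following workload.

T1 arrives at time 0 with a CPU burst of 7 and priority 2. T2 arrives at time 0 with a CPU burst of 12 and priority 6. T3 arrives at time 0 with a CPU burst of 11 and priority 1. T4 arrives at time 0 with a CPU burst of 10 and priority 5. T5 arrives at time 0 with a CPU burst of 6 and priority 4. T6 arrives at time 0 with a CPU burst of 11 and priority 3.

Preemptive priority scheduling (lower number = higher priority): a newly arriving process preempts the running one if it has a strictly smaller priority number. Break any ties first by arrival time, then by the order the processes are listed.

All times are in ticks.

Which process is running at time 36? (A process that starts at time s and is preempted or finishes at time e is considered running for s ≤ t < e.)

Timeline: | T3 0-11 | T1 11-18 | T6 18-29 | T5 29-35 | T4 35-45 | T2 45-57 |
Completion: T1=18  T2=57  T3=11  T4=45  T5=35  T6=29
Turnaround (C−A): T1=18  T2=57  T3=11  T4=45  T5=35  T6=29

T4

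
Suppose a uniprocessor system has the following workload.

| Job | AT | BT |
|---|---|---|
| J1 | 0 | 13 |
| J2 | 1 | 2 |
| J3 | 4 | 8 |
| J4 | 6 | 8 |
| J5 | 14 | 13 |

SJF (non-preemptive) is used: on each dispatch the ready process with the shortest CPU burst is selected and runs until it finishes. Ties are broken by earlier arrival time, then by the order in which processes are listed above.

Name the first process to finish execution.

Timeline: | J1 0-13 | J2 13-15 | J3 15-23 | J4 23-31 | J5 31-44 |
Completion: J1=13  J2=15  J3=23  J4=31  J5=44
Turnaround (C−A): J1=13  J2=14  J3=19  J4=25  J5=30
Finish order: J1 → J2 → J3 → J4 → J5

J1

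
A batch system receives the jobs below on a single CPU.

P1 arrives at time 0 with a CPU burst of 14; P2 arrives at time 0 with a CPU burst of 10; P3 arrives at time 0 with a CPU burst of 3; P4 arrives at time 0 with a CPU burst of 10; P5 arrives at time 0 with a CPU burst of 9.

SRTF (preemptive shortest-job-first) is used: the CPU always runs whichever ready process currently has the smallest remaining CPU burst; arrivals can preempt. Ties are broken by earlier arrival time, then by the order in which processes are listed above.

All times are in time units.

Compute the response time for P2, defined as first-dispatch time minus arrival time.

12

Schedule: | P3 0-3 | P5 3-12 | P2 12-22 | P4 22-32 | P1 32-46 |
Completion: P1=46  P2=22  P3=3  P4=32  P5=12
Response(P2) = first start − arrival = 12 − 0 = 12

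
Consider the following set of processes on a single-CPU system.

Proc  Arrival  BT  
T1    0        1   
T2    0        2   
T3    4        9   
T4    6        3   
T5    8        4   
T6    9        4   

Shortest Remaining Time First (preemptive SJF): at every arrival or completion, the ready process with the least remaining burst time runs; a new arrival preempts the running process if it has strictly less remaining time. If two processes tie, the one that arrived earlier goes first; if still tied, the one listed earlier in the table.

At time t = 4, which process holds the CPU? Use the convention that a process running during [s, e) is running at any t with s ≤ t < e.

Schedule: | T1 0-1 | T2 1-3 | idle 3-4 | T3 4-6 | T4 6-9 | T5 9-13 | T6 13-17 | T3 17-24 |
Completion: T1=1  T2=3  T3=24  T4=9  T5=13  T6=17
Turnaround (C−A): T1=1  T2=3  T3=20  T4=3  T5=5  T6=8

T3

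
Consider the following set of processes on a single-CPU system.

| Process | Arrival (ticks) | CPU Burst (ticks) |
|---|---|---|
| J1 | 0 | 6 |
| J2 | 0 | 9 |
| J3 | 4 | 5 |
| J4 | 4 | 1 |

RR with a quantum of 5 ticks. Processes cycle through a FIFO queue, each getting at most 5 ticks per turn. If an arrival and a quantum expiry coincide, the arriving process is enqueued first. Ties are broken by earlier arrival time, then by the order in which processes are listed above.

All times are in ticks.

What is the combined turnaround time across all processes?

61

Gantt: | J1 0-5 | J2 5-10 | J3 10-15 | J4 15-16 | J1 16-17 | J2 17-21 |
Completion: J1=17  J2=21  J3=15  J4=16
Turnaround (C−A): J1=17  J2=21  J3=11  J4=12
Turnaround = completion − arrival: J1=17, J2=21, J3=11, J4=12
Total turnaround = 17 + 21 + 11 + 12 = 61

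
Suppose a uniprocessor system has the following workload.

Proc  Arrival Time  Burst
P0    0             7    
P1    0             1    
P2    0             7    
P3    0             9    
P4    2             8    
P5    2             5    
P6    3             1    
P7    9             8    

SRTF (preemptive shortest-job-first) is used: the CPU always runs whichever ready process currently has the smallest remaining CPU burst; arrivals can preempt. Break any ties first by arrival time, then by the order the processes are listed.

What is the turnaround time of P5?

Schedule: | P1 0-1 | P0 1-2 | P5 2-3 | P6 3-4 | P5 4-8 | P0 8-14 | P2 14-21 | P4 21-29 | P7 29-37 | P3 37-46 |
Completion: P0=14  P1=1  P2=21  P3=46  P4=29  P5=8  P6=4  P7=37
Turnaround (C−A): P0=14  P1=1  P2=21  P3=46  P4=27  P5=6  P6=1  P7=28
Turnaround(P5) = completion − arrival = 8 − 2 = 6

6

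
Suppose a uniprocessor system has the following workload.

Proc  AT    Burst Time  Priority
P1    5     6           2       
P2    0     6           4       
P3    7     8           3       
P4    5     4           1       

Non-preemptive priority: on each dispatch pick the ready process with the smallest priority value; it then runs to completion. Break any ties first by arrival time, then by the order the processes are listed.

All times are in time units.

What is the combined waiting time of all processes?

15

Timeline: | P2 0-6 | P4 6-10 | P1 10-16 | P3 16-24 |
Completion: P1=16  P2=6  P3=24  P4=10
Turnaround (C−A): P1=11  P2=6  P3=17  P4=5
Waiting = turnaround − burst: P1=5, P2=0, P3=9, P4=1
Total waiting = 5 + 0 + 9 + 1 = 15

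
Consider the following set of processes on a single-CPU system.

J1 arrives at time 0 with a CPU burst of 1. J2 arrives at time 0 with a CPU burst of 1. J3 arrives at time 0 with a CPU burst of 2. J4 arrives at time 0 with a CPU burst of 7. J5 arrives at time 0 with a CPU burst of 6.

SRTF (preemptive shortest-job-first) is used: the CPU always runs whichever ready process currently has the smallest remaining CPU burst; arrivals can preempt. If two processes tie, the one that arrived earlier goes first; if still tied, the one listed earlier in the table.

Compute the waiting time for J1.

Gantt: | J1 0-1 | J2 1-2 | J3 2-4 | J5 4-10 | J4 10-17 |
Completion: J1=1  J2=2  J3=4  J4=17  J5=10
Turnaround (C−A): J1=1  J2=2  J3=4  J4=17  J5=10
Waiting(J1) = turnaround − burst = 1 − 1 = 0

0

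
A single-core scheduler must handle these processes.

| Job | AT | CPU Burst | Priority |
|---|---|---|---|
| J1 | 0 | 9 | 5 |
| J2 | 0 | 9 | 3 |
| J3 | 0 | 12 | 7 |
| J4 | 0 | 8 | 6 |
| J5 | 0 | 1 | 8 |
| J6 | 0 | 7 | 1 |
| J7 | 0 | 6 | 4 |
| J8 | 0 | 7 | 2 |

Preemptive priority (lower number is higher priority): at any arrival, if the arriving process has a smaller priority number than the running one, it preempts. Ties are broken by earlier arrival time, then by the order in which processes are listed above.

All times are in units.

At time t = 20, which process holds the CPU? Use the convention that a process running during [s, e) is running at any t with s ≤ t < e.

J2

Timeline: | J6 0-7 | J8 7-14 | J2 14-23 | J7 23-29 | J1 29-38 | J4 38-46 | J3 46-58 | J5 58-59 |
Completion: J1=38  J2=23  J3=58  J4=46  J5=59  J6=7  J7=29  J8=14
Turnaround (C−A): J1=38  J2=23  J3=58  J4=46  J5=59  J6=7  J7=29  J8=14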